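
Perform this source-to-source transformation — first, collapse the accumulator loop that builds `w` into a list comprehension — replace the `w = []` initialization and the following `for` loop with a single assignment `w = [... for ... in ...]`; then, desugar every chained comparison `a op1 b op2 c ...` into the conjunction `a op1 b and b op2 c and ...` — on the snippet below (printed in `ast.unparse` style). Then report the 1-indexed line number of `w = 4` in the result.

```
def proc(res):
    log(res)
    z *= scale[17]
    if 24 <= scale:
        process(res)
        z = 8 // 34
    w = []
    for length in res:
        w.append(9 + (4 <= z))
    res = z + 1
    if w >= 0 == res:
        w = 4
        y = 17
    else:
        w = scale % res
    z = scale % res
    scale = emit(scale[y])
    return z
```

10

Transformed code:
def proc(res):
    log(res)
    z *= scale[17]
    if 24 <= scale:
        process(res)
        z = 8 // 34
    w = [9 + (4 <= z) for length in res]
    res = z + 1
    if w >= 0 and 0 == res:
        w = 4
        y = 17
    else:
        w = scale % res
    z = scale % res
    scale = emit(scale[y])
    return z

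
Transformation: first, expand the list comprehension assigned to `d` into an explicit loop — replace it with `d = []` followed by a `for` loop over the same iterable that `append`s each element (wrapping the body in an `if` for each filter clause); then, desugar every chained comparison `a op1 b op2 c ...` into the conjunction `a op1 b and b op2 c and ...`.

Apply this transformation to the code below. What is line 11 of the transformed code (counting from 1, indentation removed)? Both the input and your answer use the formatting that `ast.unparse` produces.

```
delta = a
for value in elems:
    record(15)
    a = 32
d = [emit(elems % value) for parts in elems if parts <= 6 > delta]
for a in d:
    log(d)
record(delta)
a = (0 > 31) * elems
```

record(delta)

Transformed code:
delta = a
for value in elems:
    record(15)
    a = 32
d = []
for parts in elems:
    if parts <= 6 and 6 > delta:
        d.append(emit(elems % value))
for a in d:
    log(d)
record(delta)
a = (0 > 31) * elems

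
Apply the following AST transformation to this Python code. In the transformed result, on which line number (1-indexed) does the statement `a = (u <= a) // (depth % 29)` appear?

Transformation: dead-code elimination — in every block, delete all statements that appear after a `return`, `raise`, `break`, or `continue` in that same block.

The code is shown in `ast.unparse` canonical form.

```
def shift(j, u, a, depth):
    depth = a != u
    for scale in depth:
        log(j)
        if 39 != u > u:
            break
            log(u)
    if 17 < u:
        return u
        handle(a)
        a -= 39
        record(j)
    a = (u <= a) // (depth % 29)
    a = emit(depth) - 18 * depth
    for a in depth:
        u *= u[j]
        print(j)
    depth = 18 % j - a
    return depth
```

9

Transformed code:
def shift(j, u, a, depth):
    depth = a != u
    for scale in depth:
        log(j)
        if 39 != u > u:
            break
    if 17 < u:
        return u
    a = (u <= a) // (depth % 29)
    a = emit(depth) - 18 * depth
    for a in depth:
        u *= u[j]
        print(j)
    depth = 18 % j - a
    return depth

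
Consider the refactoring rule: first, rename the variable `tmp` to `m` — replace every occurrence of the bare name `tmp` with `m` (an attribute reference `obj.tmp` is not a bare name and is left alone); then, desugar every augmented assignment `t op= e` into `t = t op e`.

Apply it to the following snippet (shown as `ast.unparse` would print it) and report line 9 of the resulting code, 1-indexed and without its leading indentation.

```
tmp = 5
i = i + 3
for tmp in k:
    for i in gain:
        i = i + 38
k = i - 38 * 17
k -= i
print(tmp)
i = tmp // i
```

Transformed code:
m = 5
i = i + 3
for m in k:
    for i in gain:
        i = i + 38
k = i - 38 * 17
k = k - i
print(m)
i = m // i

i = m // i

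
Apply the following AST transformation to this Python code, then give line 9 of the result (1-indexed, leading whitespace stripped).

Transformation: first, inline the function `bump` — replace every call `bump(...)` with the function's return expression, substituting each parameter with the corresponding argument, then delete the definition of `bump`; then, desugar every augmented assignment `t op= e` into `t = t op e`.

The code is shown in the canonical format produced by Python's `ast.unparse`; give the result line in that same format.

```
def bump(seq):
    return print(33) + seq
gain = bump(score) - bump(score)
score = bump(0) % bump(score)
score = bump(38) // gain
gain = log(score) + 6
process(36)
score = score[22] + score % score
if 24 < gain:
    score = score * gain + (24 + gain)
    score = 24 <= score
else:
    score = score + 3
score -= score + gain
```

score = 24 <= score

Transformed code:
gain = print(33) + score - (print(33) + score)
score = (print(33) + 0) % (print(33) + score)
score = (print(33) + 38) // gain
gain = log(score) + 6
process(36)
score = score[22] + score % score
if 24 < gain:
    score = score * gain + (24 + gain)
    score = 24 <= score
else:
    score = score + 3
score = score - (score + gain)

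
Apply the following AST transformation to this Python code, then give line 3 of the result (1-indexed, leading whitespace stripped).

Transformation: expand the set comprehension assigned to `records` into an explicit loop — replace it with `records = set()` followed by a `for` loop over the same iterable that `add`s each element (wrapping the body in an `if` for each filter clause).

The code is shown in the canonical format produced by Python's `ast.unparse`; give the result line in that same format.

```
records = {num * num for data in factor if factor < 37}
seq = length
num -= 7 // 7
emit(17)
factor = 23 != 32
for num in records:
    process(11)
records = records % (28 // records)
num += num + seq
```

Transformed code:
records = set()
for data in factor:
    if factor < 37:
        records.add(num * num)
seq = length
num -= 7 // 7
emit(17)
factor = 23 != 32
for num in records:
    process(11)
records = records % (28 // records)
num += num + seq

if factor < 37:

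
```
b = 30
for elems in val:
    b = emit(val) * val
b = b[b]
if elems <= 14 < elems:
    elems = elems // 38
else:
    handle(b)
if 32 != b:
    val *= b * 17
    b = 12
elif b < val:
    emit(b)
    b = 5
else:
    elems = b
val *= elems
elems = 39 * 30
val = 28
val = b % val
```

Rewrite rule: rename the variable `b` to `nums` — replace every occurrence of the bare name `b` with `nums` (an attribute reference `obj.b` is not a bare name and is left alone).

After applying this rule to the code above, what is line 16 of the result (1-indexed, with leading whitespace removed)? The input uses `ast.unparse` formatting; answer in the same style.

elems = nums

Transformed code:
nums = 30
for elems in val:
    nums = emit(val) * val
nums = nums[nums]
if elems <= 14 < elems:
    elems = elems // 38
else:
    handle(nums)
if 32 != nums:
    val *= nums * 17
    nums = 12
elif nums < val:
    emit(nums)
    nums = 5
else:
    elems = nums
val *= elems
elems = 39 * 30
val = 28
val = nums % val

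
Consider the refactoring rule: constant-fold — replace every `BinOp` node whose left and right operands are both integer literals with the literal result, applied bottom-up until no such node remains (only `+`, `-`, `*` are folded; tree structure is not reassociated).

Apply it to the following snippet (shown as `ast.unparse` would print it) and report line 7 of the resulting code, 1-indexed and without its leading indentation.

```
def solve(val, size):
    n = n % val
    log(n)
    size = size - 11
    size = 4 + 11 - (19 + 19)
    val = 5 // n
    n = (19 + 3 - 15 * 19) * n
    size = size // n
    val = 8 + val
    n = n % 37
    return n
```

n = -263 * n

Transformed code:
def solve(val, size):
    n = n % val
    log(n)
    size = size - 11
    size = -23
    val = 5 // n
    n = -263 * n
    size = size // n
    val = 8 + val
    n = n % 37
    return n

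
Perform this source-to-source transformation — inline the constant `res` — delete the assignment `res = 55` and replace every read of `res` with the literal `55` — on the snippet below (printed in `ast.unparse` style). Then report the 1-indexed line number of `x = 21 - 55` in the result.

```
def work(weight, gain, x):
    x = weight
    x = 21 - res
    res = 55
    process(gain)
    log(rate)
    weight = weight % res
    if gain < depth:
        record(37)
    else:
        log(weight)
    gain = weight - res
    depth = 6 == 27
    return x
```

Transformed code:
def work(weight, gain, x):
    x = weight
    x = 21 - 55
    process(gain)
    log(rate)
    weight = weight % 55
    if gain < depth:
        record(37)
    else:
        log(weight)
    gain = weight - 55
    depth = 6 == 27
    return x

3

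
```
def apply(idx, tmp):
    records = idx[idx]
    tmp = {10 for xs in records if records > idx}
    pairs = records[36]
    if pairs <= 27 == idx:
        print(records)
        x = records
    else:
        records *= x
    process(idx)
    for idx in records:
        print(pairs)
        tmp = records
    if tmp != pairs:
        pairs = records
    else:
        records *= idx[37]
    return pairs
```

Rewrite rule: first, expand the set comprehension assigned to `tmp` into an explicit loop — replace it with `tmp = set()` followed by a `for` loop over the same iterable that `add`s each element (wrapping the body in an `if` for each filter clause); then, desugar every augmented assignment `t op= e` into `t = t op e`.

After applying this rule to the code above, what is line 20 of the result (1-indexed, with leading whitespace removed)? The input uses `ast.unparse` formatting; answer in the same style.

Transformed code:
def apply(idx, tmp):
    records = idx[idx]
    tmp = set()
    for xs in records:
        if records > idx:
            tmp.add(10)
    pairs = records[36]
    if pairs <= 27 == idx:
        print(records)
        x = records
    else:
        records = records * x
    process(idx)
    for idx in records:
        print(pairs)
        tmp = records
    if tmp != pairs:
        pairs = records
    else:
        records = records * idx[37]
    return pairs

records = records * idx[37]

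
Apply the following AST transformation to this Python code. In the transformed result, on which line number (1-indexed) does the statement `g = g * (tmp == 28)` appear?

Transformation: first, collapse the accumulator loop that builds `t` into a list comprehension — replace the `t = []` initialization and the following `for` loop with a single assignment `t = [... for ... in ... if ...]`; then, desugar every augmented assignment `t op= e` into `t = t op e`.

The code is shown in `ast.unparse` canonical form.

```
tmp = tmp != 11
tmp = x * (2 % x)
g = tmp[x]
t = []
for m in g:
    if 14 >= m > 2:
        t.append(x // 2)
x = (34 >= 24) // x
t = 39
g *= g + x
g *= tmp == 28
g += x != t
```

8

Transformed code:
tmp = tmp != 11
tmp = x * (2 % x)
g = tmp[x]
t = [x // 2 for m in g if 14 >= m > 2]
x = (34 >= 24) // x
t = 39
g = g * (g + x)
g = g * (tmp == 28)
g = g + (x != t)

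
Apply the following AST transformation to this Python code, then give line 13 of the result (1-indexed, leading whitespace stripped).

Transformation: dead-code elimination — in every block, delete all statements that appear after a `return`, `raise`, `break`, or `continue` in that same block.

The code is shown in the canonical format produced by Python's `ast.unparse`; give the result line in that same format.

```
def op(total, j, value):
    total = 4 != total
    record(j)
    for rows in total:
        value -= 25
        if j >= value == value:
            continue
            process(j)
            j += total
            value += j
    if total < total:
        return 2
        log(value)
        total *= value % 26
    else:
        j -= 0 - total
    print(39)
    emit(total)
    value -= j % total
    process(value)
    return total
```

emit(total)

Transformed code:
def op(total, j, value):
    total = 4 != total
    record(j)
    for rows in total:
        value -= 25
        if j >= value == value:
            continue
    if total < total:
        return 2
    else:
        j -= 0 - total
    print(39)
    emit(total)
    value -= j % total
    process(value)
    return total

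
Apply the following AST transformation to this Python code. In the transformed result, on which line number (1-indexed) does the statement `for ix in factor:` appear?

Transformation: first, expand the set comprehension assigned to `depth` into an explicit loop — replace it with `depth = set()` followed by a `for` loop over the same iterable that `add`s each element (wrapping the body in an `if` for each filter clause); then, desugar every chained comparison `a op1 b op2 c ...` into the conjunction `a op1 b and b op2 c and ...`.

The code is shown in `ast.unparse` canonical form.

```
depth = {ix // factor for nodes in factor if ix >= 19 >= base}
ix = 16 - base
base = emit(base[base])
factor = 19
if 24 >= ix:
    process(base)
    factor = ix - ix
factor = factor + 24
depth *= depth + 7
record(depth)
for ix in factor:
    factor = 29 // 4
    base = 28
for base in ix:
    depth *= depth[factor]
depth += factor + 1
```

14

Transformed code:
depth = set()
for nodes in factor:
    if ix >= 19 and 19 >= base:
        depth.add(ix // factor)
ix = 16 - base
base = emit(base[base])
factor = 19
if 24 >= ix:
    process(base)
    factor = ix - ix
factor = factor + 24
depth *= depth + 7
record(depth)
for ix in factor:
    factor = 29 // 4
    base = 28
for base in ix:
    depth *= depth[factor]
depth += factor + 1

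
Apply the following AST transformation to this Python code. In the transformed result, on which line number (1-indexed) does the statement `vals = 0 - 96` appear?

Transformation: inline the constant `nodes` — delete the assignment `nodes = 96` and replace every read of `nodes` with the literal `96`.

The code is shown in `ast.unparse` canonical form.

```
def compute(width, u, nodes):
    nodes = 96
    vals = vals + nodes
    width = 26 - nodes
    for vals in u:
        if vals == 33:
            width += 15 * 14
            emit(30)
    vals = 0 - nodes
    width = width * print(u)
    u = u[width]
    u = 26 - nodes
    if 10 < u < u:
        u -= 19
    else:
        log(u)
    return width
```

Transformed code:
def compute(width, u, nodes):
    vals = vals + 96
    width = 26 - 96
    for vals in u:
        if vals == 33:
            width += 15 * 14
            emit(30)
    vals = 0 - 96
    width = width * print(u)
    u = u[width]
    u = 26 - 96
    if 10 < u < u:
        u -= 19
    else:
        log(u)
    return width

8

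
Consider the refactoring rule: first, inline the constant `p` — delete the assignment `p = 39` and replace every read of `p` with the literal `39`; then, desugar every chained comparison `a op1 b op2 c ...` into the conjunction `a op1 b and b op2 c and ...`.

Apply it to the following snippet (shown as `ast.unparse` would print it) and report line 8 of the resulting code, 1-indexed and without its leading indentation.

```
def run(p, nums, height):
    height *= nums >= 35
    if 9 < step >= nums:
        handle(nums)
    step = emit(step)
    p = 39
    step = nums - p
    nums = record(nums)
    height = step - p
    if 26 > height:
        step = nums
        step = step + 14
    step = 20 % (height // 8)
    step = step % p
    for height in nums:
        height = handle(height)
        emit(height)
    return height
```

height = step - 39

Transformed code:
def run(p, nums, height):
    height *= nums >= 35
    if 9 < step and step >= nums:
        handle(nums)
    step = emit(step)
    step = nums - 39
    nums = record(nums)
    height = step - 39
    if 26 > height:
        step = nums
        step = step + 14
    step = 20 % (height // 8)
    step = step % 39
    for height in nums:
        height = handle(height)
        emit(height)
    return height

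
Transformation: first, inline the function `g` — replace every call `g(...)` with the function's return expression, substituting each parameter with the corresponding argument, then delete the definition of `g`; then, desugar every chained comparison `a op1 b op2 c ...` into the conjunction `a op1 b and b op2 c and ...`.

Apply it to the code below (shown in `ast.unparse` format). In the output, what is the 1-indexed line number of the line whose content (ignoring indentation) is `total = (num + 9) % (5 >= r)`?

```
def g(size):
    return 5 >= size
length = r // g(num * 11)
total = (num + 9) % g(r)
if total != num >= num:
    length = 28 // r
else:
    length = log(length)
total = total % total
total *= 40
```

2

Transformed code:
length = r // (5 >= num * 11)
total = (num + 9) % (5 >= r)
if total != num and num >= num:
    length = 28 // r
else:
    length = log(length)
total = total % total
total *= 40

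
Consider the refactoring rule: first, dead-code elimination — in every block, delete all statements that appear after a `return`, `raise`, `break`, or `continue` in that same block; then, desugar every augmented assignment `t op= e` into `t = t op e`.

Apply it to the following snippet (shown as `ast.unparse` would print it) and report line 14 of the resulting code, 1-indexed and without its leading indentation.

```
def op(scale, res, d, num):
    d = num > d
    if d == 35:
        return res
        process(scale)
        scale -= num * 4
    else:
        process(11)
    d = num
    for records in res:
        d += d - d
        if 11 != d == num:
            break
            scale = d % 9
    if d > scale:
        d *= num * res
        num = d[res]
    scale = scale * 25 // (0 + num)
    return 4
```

Transformed code:
def op(scale, res, d, num):
    d = num > d
    if d == 35:
        return res
    else:
        process(11)
    d = num
    for records in res:
        d = d + (d - d)
        if 11 != d == num:
            break
    if d > scale:
        d = d * (num * res)
        num = d[res]
    scale = scale * 25 // (0 + num)
    return 4

num = d[res]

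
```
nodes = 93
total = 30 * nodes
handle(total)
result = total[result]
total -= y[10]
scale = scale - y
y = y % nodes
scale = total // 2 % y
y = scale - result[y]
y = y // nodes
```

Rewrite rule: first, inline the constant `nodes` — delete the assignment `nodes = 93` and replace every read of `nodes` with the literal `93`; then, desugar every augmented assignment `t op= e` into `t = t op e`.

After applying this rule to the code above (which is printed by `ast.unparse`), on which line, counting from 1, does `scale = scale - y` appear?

Transformed code:
total = 30 * 93
handle(total)
result = total[result]
total = total - y[10]
scale = scale - y
y = y % 93
scale = total // 2 % y
y = scale - result[y]
y = y // 93

5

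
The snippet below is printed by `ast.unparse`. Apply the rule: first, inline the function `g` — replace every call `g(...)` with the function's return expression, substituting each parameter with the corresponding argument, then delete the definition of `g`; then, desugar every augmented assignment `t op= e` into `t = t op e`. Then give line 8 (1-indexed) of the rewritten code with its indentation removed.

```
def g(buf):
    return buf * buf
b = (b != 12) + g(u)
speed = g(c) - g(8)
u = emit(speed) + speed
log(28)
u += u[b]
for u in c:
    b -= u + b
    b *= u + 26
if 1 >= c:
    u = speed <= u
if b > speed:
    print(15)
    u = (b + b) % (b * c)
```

b = b * (u + 26)

Transformed code:
b = (b != 12) + u * u
speed = c * c - 8 * 8
u = emit(speed) + speed
log(28)
u = u + u[b]
for u in c:
    b = b - (u + b)
    b = b * (u + 26)
if 1 >= c:
    u = speed <= u
if b > speed:
    print(15)
    u = (b + b) % (b * c)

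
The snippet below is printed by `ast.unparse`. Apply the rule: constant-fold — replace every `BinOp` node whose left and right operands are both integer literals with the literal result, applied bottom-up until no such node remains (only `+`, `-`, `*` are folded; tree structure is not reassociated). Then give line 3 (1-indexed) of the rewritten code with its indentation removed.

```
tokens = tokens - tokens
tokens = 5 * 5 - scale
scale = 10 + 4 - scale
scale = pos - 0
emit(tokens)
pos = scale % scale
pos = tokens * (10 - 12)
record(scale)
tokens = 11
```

scale = 14 - scale

Transformed code:
tokens = tokens - tokens
tokens = 25 - scale
scale = 14 - scale
scale = pos - 0
emit(tokens)
pos = scale % scale
pos = tokens * -2
record(scale)
tokens = 11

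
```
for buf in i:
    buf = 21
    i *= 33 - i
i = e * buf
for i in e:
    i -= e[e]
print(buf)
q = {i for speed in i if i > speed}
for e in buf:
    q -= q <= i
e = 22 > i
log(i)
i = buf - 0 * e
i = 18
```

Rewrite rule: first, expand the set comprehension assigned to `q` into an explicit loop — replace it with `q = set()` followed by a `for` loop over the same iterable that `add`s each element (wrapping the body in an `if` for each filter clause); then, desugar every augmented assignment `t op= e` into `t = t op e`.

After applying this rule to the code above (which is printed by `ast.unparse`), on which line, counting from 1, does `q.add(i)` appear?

Transformed code:
for buf in i:
    buf = 21
    i = i * (33 - i)
i = e * buf
for i in e:
    i = i - e[e]
print(buf)
q = set()
for speed in i:
    if i > speed:
        q.add(i)
for e in buf:
    q = q - (q <= i)
e = 22 > i
log(i)
i = buf - 0 * e
i = 18

11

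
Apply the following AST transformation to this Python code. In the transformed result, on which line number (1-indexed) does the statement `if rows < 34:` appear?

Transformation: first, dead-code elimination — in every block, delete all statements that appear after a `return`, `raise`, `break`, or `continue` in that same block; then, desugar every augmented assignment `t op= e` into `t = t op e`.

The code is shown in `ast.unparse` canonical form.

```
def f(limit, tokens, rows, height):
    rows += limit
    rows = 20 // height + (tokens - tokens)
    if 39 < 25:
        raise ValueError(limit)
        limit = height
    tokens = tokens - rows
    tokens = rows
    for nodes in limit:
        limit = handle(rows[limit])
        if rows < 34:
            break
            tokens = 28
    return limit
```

10

Transformed code:
def f(limit, tokens, rows, height):
    rows = rows + limit
    rows = 20 // height + (tokens - tokens)
    if 39 < 25:
        raise ValueError(limit)
    tokens = tokens - rows
    tokens = rows
    for nodes in limit:
        limit = handle(rows[limit])
        if rows < 34:
            break
    return limit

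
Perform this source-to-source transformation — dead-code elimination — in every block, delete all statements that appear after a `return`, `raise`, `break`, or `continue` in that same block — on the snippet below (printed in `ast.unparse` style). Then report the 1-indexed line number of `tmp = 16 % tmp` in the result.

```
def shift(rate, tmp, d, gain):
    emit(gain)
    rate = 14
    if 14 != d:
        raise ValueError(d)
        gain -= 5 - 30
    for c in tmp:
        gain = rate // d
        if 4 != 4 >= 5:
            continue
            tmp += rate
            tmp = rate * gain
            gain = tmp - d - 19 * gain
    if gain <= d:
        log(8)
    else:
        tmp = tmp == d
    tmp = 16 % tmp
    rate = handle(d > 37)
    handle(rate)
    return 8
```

Transformed code:
def shift(rate, tmp, d, gain):
    emit(gain)
    rate = 14
    if 14 != d:
        raise ValueError(d)
    for c in tmp:
        gain = rate // d
        if 4 != 4 >= 5:
            continue
    if gain <= d:
        log(8)
    else:
        tmp = tmp == d
    tmp = 16 % tmp
    rate = handle(d > 37)
    handle(rate)
    return 8

14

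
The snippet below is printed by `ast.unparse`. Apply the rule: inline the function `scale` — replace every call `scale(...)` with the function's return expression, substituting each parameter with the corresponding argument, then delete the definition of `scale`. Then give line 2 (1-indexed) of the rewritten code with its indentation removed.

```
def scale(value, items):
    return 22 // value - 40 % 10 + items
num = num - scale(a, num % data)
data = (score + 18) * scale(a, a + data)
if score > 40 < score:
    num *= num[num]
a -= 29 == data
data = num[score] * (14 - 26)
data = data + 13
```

data = (score + 18) * (22 // a - 40 % 10 + (a + data))

Transformed code:
num = num - (22 // a - 40 % 10 + num % data)
data = (score + 18) * (22 // a - 40 % 10 + (a + data))
if score > 40 < score:
    num *= num[num]
a -= 29 == data
data = num[score] * (14 - 26)
data = data + 13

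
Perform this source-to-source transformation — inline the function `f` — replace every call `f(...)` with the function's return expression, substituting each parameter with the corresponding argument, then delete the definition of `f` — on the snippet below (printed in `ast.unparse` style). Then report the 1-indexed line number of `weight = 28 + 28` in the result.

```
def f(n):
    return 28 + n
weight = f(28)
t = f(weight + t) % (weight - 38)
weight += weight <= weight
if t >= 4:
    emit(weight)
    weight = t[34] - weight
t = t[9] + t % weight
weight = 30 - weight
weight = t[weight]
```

1

Transformed code:
weight = 28 + 28
t = (28 + (weight + t)) % (weight - 38)
weight += weight <= weight
if t >= 4:
    emit(weight)
    weight = t[34] - weight
t = t[9] + t % weight
weight = 30 - weight
weight = t[weight]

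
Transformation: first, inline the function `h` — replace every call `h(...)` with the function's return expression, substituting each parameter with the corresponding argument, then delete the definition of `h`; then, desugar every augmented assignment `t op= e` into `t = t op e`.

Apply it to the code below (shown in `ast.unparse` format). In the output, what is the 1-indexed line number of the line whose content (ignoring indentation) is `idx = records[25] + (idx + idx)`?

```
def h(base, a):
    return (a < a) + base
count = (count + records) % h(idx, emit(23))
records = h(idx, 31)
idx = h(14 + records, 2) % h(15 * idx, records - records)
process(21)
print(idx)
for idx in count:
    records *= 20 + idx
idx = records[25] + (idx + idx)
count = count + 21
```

Transformed code:
count = (count + records) % ((emit(23) < emit(23)) + idx)
records = (31 < 31) + idx
idx = ((2 < 2) + (14 + records)) % ((records - records < records - records) + 15 * idx)
process(21)
print(idx)
for idx in count:
    records = records * (20 + idx)
idx = records[25] + (idx + idx)
count = count + 21

8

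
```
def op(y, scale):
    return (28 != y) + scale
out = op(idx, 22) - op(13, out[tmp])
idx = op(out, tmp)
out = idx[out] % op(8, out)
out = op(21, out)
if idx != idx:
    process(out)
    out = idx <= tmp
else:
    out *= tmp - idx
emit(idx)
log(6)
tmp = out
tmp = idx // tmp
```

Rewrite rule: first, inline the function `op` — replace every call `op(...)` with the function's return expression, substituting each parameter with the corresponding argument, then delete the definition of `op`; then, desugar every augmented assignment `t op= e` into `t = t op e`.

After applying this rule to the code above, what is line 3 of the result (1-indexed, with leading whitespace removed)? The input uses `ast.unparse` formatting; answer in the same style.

out = idx[out] % ((28 != 8) + out)

Transformed code:
out = (28 != idx) + 22 - ((28 != 13) + out[tmp])
idx = (28 != out) + tmp
out = idx[out] % ((28 != 8) + out)
out = (28 != 21) + out
if idx != idx:
    process(out)
    out = idx <= tmp
else:
    out = out * (tmp - idx)
emit(idx)
log(6)
tmp = out
tmp = idx // tmp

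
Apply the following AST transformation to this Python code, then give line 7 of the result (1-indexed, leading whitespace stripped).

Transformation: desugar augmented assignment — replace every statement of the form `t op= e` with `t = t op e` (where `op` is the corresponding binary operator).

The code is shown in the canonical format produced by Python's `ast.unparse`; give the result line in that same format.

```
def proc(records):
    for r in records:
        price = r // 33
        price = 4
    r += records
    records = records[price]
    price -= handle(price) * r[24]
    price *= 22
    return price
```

price = price - handle(price) * r[24]

Transformed code:
def proc(records):
    for r in records:
        price = r // 33
        price = 4
    r = r + records
    records = records[price]
    price = price - handle(price) * r[24]
    price = price * 22
    return price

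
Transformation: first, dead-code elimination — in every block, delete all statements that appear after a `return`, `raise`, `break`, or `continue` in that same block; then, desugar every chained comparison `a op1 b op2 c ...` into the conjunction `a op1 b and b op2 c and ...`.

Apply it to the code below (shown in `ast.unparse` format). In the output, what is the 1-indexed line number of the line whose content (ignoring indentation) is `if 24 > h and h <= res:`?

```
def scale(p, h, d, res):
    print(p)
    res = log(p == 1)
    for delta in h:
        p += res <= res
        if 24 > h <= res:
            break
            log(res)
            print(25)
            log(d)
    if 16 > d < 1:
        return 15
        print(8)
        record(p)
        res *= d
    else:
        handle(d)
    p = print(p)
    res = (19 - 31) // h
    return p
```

Transformed code:
def scale(p, h, d, res):
    print(p)
    res = log(p == 1)
    for delta in h:
        p += res <= res
        if 24 > h and h <= res:
            break
    if 16 > d and d < 1:
        return 15
    else:
        handle(d)
    p = print(p)
    res = (19 - 31) // h
    return p

6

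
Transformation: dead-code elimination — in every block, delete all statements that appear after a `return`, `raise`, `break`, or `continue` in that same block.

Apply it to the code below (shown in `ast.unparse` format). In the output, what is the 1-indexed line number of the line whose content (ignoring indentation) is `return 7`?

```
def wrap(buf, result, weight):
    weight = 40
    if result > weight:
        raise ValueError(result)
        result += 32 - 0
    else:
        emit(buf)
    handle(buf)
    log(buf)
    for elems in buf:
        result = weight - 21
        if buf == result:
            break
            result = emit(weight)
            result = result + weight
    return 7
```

13

Transformed code:
def wrap(buf, result, weight):
    weight = 40
    if result > weight:
        raise ValueError(result)
    else:
        emit(buf)
    handle(buf)
    log(buf)
    for elems in buf:
        result = weight - 21
        if buf == result:
            break
    return 7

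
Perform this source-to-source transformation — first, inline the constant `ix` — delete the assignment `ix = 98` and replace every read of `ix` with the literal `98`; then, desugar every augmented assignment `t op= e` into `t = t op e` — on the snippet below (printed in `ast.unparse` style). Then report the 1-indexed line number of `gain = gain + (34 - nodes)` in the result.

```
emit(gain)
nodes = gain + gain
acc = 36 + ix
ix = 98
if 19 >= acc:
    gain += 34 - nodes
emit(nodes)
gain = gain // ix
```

Transformed code:
emit(gain)
nodes = gain + gain
acc = 36 + 98
if 19 >= acc:
    gain = gain + (34 - nodes)
emit(nodes)
gain = gain // 98

5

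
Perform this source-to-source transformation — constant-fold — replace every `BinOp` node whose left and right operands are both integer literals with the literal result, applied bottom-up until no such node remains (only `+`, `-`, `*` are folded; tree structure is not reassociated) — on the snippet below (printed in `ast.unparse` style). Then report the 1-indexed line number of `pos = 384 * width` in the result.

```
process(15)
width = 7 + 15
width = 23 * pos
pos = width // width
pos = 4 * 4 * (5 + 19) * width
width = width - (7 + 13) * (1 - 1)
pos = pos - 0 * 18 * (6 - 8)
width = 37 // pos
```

5

Transformed code:
process(15)
width = 22
width = 23 * pos
pos = width // width
pos = 384 * width
width = width - 0
pos = pos - 0
width = 37 // pos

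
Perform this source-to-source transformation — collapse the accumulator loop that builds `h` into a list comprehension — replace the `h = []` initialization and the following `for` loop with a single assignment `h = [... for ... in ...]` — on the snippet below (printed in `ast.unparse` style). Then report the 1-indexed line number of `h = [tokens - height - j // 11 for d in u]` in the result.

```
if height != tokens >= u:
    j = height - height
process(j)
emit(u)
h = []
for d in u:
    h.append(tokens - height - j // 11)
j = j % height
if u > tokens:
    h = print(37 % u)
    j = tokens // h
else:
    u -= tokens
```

Transformed code:
if height != tokens >= u:
    j = height - height
process(j)
emit(u)
h = [tokens - height - j // 11 for d in u]
j = j % height
if u > tokens:
    h = print(37 % u)
    j = tokens // h
else:
    u -= tokens

5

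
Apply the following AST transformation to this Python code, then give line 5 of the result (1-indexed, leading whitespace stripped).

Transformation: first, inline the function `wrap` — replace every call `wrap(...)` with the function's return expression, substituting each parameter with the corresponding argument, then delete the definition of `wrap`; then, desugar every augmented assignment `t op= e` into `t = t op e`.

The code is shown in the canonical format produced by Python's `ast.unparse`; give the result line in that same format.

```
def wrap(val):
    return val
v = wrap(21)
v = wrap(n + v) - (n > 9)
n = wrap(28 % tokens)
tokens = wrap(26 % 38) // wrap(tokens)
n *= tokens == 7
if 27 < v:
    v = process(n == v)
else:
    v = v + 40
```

n = n * (tokens == 7)

Transformed code:
v = 21
v = n + v - (n > 9)
n = 28 % tokens
tokens = 26 % 38 // tokens
n = n * (tokens == 7)
if 27 < v:
    v = process(n == v)
else:
    v = v + 40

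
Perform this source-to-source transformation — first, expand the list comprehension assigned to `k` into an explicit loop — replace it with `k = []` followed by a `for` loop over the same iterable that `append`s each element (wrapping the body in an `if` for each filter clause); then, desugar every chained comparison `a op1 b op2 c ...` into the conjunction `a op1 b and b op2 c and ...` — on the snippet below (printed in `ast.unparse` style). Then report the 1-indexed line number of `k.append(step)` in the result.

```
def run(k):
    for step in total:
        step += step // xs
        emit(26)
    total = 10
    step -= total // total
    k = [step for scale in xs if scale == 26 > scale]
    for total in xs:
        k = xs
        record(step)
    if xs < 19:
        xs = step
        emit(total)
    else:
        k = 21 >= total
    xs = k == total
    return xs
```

Transformed code:
def run(k):
    for step in total:
        step += step // xs
        emit(26)
    total = 10
    step -= total // total
    k = []
    for scale in xs:
        if scale == 26 and 26 > scale:
            k.append(step)
    for total in xs:
        k = xs
        record(step)
    if xs < 19:
        xs = step
        emit(total)
    else:
        k = 21 >= total
    xs = k == total
    return xs

10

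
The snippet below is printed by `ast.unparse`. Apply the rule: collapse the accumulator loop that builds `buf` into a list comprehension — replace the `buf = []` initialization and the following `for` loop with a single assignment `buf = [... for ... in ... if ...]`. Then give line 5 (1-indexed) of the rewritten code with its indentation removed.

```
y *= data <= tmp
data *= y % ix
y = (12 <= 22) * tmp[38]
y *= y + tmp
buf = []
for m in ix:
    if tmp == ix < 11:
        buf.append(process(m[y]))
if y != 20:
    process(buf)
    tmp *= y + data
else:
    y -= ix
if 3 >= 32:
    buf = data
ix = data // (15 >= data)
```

buf = [process(m[y]) for m in ix if tmp == ix < 11]

Transformed code:
y *= data <= tmp
data *= y % ix
y = (12 <= 22) * tmp[38]
y *= y + tmp
buf = [process(m[y]) for m in ix if tmp == ix < 11]
if y != 20:
    process(buf)
    tmp *= y + data
else:
    y -= ix
if 3 >= 32:
    buf = data
ix = data // (15 >= data)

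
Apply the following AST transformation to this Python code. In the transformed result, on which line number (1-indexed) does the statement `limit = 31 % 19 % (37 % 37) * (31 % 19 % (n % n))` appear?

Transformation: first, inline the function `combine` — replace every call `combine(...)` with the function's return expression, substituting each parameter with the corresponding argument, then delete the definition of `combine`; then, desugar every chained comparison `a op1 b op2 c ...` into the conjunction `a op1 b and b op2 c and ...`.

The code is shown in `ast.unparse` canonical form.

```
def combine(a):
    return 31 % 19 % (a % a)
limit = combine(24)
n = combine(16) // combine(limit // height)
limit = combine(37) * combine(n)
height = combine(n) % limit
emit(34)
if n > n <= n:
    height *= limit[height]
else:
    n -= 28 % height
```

Transformed code:
limit = 31 % 19 % (24 % 24)
n = 31 % 19 % (16 % 16) // (31 % 19 % (limit // height % (limit // height)))
limit = 31 % 19 % (37 % 37) * (31 % 19 % (n % n))
height = 31 % 19 % (n % n) % limit
emit(34)
if n > n and n <= n:
    height *= limit[height]
else:
    n -= 28 % height

3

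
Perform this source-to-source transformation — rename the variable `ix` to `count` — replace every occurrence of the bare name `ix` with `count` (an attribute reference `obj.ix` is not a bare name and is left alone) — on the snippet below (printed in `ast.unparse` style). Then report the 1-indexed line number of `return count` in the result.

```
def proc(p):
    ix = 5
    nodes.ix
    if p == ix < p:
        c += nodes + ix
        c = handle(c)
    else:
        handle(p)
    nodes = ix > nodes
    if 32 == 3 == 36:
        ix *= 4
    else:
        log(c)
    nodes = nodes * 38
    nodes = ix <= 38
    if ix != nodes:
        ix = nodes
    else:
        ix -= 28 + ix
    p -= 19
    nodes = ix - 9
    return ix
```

Transformed code:
def proc(p):
    count = 5
    nodes.ix
    if p == count < p:
        c += nodes + count
        c = handle(c)
    else:
        handle(p)
    nodes = count > nodes
    if 32 == 3 == 36:
        count *= 4
    else:
        log(c)
    nodes = nodes * 38
    nodes = count <= 38
    if count != nodes:
        count = nodes
    else:
        count -= 28 + count
    p -= 19
    nodes = count - 9
    return count

22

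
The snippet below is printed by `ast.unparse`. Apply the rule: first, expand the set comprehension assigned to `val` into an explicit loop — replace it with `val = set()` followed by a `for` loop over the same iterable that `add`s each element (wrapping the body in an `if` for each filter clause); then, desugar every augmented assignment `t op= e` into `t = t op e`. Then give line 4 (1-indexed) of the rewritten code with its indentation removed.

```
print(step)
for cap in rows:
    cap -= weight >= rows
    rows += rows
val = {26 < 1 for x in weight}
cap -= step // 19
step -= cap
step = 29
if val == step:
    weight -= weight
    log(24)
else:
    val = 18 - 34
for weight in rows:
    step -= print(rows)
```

rows = rows + rows

Transformed code:
print(step)
for cap in rows:
    cap = cap - (weight >= rows)
    rows = rows + rows
val = set()
for x in weight:
    val.add(26 < 1)
cap = cap - step // 19
step = step - cap
step = 29
if val == step:
    weight = weight - weight
    log(24)
else:
    val = 18 - 34
for weight in rows:
    step = step - print(rows)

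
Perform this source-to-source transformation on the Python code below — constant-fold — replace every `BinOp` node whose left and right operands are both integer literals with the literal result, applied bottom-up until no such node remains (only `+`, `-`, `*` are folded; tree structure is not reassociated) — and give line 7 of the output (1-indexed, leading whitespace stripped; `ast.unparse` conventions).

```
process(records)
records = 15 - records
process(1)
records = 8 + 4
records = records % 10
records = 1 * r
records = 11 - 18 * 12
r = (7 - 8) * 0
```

Transformed code:
process(records)
records = 15 - records
process(1)
records = 12
records = records % 10
records = 1 * r
records = -205
r = 0

records = -205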